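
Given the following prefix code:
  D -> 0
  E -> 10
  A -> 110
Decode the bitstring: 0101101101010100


Decoding step by step:
Bits 0 -> D
Bits 10 -> E
Bits 110 -> A
Bits 110 -> A
Bits 10 -> E
Bits 10 -> E
Bits 10 -> E
Bits 0 -> D


Decoded message: DEAAEEED


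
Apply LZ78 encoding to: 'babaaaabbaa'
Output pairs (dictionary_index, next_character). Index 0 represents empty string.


LZ78 encoding steps:
Dictionary: {0: ''}
Step 1: w='' (idx 0), next='b' -> output (0, 'b'), add 'b' as idx 1
Step 2: w='' (idx 0), next='a' -> output (0, 'a'), add 'a' as idx 2
Step 3: w='b' (idx 1), next='a' -> output (1, 'a'), add 'ba' as idx 3
Step 4: w='a' (idx 2), next='a' -> output (2, 'a'), add 'aa' as idx 4
Step 5: w='a' (idx 2), next='b' -> output (2, 'b'), add 'ab' as idx 5
Step 6: w='ba' (idx 3), next='a' -> output (3, 'a'), add 'baa' as idx 6


Encoded: [(0, 'b'), (0, 'a'), (1, 'a'), (2, 'a'), (2, 'b'), (3, 'a')]


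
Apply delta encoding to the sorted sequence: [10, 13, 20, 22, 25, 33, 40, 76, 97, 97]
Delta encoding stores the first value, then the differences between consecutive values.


First value: 10
Deltas:
  13 - 10 = 3
  20 - 13 = 7
  22 - 20 = 2
  25 - 22 = 3
  33 - 25 = 8
  40 - 33 = 7
  76 - 40 = 36
  97 - 76 = 21
  97 - 97 = 0


Delta encoded: [10, 3, 7, 2, 3, 8, 7, 36, 21, 0]


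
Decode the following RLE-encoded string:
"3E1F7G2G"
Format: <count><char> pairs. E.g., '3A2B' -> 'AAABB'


Expanding each <count><char> pair:
  3E -> 'EEE'
  1F -> 'F'
  7G -> 'GGGGGGG'
  2G -> 'GG'

Decoded = EEEFGGGGGGGGG


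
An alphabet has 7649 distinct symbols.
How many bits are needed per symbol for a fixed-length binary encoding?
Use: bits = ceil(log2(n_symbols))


log2(7649) = 12.9011
Bracket: 2^12 = 4096 < 7649 <= 2^13 = 8192
So ceil(log2(7649)) = 13

bits = ceil(log2(7649)) = ceil(12.9011) = 13 bits


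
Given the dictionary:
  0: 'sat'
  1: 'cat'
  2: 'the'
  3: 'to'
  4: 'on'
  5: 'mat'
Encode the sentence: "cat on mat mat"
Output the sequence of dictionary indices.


Look up each word in the dictionary:
  'cat' -> 1
  'on' -> 4
  'mat' -> 5
  'mat' -> 5

Encoded: [1, 4, 5, 5]


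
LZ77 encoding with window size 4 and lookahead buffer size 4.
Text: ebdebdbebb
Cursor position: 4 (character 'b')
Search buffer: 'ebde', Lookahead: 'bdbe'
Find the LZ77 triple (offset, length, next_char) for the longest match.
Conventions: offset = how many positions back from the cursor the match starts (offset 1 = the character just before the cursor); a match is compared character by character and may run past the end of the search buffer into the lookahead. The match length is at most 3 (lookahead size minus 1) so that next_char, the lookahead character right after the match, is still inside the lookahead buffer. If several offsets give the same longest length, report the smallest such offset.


Try each offset into the search buffer:
  offset=1 (pos 3, char 'e'): match length 0
  offset=2 (pos 2, char 'd'): match length 0
  offset=3 (pos 1, char 'b'): match length 2
  offset=4 (pos 0, char 'e'): match length 0
Longest match has length 2 at offset 3.
next_char = character at position 4 + 2 = 6 -> 'b'

Best match: offset=3, length=2 (matching 'bd' starting at position 1)
LZ77 triple: (3, 2, 'b')


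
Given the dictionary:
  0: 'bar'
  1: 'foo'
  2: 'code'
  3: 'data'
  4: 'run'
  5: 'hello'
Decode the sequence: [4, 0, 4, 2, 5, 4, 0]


Look up each index in the dictionary:
  4 -> 'run'
  0 -> 'bar'
  4 -> 'run'
  2 -> 'code'
  5 -> 'hello'
  4 -> 'run'
  0 -> 'bar'

Decoded: "run bar run code hello run bar"


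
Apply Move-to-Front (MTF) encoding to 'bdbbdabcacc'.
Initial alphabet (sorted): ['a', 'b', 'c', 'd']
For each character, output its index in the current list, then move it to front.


MTF encoding:
'b': index 1 in ['a', 'b', 'c', 'd'] -> ['b', 'a', 'c', 'd']
'd': index 3 in ['b', 'a', 'c', 'd'] -> ['d', 'b', 'a', 'c']
'b': index 1 in ['d', 'b', 'a', 'c'] -> ['b', 'd', 'a', 'c']
'b': index 0 in ['b', 'd', 'a', 'c'] -> ['b', 'd', 'a', 'c']
'd': index 1 in ['b', 'd', 'a', 'c'] -> ['d', 'b', 'a', 'c']
'a': index 2 in ['d', 'b', 'a', 'c'] -> ['a', 'd', 'b', 'c']
'b': index 2 in ['a', 'd', 'b', 'c'] -> ['b', 'a', 'd', 'c']
'c': index 3 in ['b', 'a', 'd', 'c'] -> ['c', 'b', 'a', 'd']
'a': index 2 in ['c', 'b', 'a', 'd'] -> ['a', 'c', 'b', 'd']
'c': index 1 in ['a', 'c', 'b', 'd'] -> ['c', 'a', 'b', 'd']
'c': index 0 in ['c', 'a', 'b', 'd'] -> ['c', 'a', 'b', 'd']


Output: [1, 3, 1, 0, 1, 2, 2, 3, 2, 1, 0]


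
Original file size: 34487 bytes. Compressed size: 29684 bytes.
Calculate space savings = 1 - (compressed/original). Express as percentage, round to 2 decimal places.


ratio = compressed/original = 29684/34487 = 0.86073
savings = 1 - ratio = 1 - 0.86073 = 0.13927
as a percentage: 0.13927 * 100 = 13.93%

Space savings = 1 - 29684/34487 = 13.93%


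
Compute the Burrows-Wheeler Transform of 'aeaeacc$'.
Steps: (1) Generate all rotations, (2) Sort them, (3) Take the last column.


Rotations (sorted):
  0: $aeaeacc -> last char: c
  1: acc$aeae -> last char: e
  2: aeacc$ae -> last char: e
  3: aeaeacc$ -> last char: $
  4: c$aeaeac -> last char: c
  5: cc$aeaea -> last char: a
  6: eacc$aea -> last char: a
  7: eaeacc$a -> last char: a


BWT = cee$caaa


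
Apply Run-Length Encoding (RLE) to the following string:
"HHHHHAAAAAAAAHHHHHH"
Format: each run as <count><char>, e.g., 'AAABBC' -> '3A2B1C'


Scanning runs left to right:
  i=0: run of 'H' x 5 -> '5H'
  i=5: run of 'A' x 8 -> '8A'
  i=13: run of 'H' x 6 -> '6H'

RLE = 5H8A6H


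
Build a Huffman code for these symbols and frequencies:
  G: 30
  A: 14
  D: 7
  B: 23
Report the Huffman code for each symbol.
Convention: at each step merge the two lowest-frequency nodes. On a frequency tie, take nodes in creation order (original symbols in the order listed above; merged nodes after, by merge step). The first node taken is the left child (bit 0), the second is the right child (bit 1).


Huffman tree construction:
Step 1: Merge D(7) + A(14) = 21
Step 2: Merge (D+A)(21) + B(23) = 44
Step 3: Merge G(30) + ((D+A)+B)(44) = 74
Read each symbol's code off the tree from the root (left child = 0, right child = 1).

Codes:
  G: 0 (length 1)
  A: 101 (length 3)
  D: 100 (length 3)
  B: 11 (length 2)
Average code length: 139/74 = 1.8784 bits/symbol


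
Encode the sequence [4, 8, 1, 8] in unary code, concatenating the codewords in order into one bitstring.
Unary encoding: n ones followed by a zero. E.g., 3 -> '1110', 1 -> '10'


Encode each number as n ones followed by a terminating 0:
  4 -> 11110 (5 bits)
  8 -> 111111110 (9 bits)
  1 -> 10 (2 bits)
  8 -> 111111110 (9 bits)
Total length = 5 + 9 + 2 + 9 = 25 bits.

Unary([4, 8, 1, 8]) = 1111011111111010111111110 (25 bits)


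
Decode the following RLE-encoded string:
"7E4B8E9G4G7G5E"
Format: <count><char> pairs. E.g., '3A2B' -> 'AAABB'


Expanding each <count><char> pair:
  7E -> 'EEEEEEE'
  4B -> 'BBBB'
  8E -> 'EEEEEEEE'
  9G -> 'GGGGGGGGG'
  4G -> 'GGGG'
  7G -> 'GGGGGGG'
  5E -> 'EEEEE'

Decoded = EEEEEEEBBBBEEEEEEEEGGGGGGGGGGGGGGGGGGGGEEEEE


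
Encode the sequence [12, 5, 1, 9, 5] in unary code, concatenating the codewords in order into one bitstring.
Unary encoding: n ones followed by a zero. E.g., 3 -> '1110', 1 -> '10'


Encode each number as n ones followed by a terminating 0:
  12 -> 1111111111110 (13 bits)
  5 -> 111110 (6 bits)
  1 -> 10 (2 bits)
  9 -> 1111111110 (10 bits)
  5 -> 111110 (6 bits)
Total length = 13 + 6 + 2 + 10 + 6 = 37 bits.

Unary([12, 5, 1, 9, 5]) = 1111111111110111110101111111110111110 (37 bits)


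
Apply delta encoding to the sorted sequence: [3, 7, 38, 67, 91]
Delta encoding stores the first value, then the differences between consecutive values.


First value: 3
Deltas:
  7 - 3 = 4
  38 - 7 = 31
  67 - 38 = 29
  91 - 67 = 24


Delta encoded: [3, 4, 31, 29, 24]


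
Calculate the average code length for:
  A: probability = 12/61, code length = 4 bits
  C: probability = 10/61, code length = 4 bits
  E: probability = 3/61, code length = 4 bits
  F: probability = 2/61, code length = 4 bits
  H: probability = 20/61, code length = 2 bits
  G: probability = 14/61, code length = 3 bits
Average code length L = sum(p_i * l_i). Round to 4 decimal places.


Weighted contributions p_i * l_i:
  A: (12/61) * 4 = 48/61
  C: (10/61) * 4 = 40/61
  E: (3/61) * 4 = 12/61
  F: (2/61) * 4 = 8/61
  H: (20/61) * 2 = 40/61
  G: (14/61) * 3 = 42/61
Sum = (48 + 40 + 12 + 8 + 40 + 42)/61 = 190/61

L = 190/61 = 3.1148 bits/symbol


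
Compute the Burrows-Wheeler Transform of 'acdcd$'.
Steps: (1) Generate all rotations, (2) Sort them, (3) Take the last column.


Rotations (sorted):
  0: $acdcd -> last char: d
  1: acdcd$ -> last char: $
  2: cd$acd -> last char: d
  3: cdcd$a -> last char: a
  4: d$acdc -> last char: c
  5: dcd$ac -> last char: c


BWT = d$dacc


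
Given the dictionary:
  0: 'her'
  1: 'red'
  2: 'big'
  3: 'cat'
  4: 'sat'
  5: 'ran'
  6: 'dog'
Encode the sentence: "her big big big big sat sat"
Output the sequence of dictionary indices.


Look up each word in the dictionary:
  'her' -> 0
  'big' -> 2
  'big' -> 2
  'big' -> 2
  'big' -> 2
  'sat' -> 4
  'sat' -> 4

Encoded: [0, 2, 2, 2, 2, 4, 4]


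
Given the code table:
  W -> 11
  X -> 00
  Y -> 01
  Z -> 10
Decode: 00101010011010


Decoding:
00 -> X
10 -> Z
10 -> Z
10 -> Z
01 -> Y
10 -> Z
10 -> Z


Result: XZZZYZZ


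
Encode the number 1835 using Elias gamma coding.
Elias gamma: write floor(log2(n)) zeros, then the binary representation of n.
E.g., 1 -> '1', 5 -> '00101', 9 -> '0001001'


num_bits = floor(log2(1835)) + 1 = 11
leading_zeros = num_bits - 1 = 10
binary(1835) = 11100101011

Elias gamma(1835) = '0000000000' + '11100101011' = 000000000011100101011 (21 bits)


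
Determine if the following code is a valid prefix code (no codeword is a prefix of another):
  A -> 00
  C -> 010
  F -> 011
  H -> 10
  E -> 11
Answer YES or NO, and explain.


Checking each pair (does one codeword prefix another?):
  A='00' vs C='010': no prefix
  A='00' vs F='011': no prefix
  A='00' vs H='10': no prefix
  A='00' vs E='11': no prefix
  C='010' vs A='00': no prefix
  C='010' vs F='011': no prefix
  C='010' vs H='10': no prefix
  C='010' vs E='11': no prefix
  F='011' vs A='00': no prefix
  F='011' vs C='010': no prefix
  F='011' vs H='10': no prefix
  F='011' vs E='11': no prefix
  H='10' vs A='00': no prefix
  H='10' vs C='010': no prefix
  H='10' vs F='011': no prefix
  H='10' vs E='11': no prefix
  E='11' vs A='00': no prefix
  E='11' vs C='010': no prefix
  E='11' vs F='011': no prefix
  E='11' vs H='10': no prefix
No violation found over all pairs.

YES -- this is a valid prefix code. No codeword is a prefix of any other codeword.


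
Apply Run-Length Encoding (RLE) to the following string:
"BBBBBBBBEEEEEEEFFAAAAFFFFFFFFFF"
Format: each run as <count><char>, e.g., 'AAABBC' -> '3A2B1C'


Scanning runs left to right:
  i=0: run of 'B' x 8 -> '8B'
  i=8: run of 'E' x 7 -> '7E'
  i=15: run of 'F' x 2 -> '2F'
  i=17: run of 'A' x 4 -> '4A'
  i=21: run of 'F' x 10 -> '10F'

RLE = 8B7E2F4A10F


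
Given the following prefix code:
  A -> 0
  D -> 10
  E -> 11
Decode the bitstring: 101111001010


Decoding step by step:
Bits 10 -> D
Bits 11 -> E
Bits 11 -> E
Bits 0 -> A
Bits 0 -> A
Bits 10 -> D
Bits 10 -> D


Decoded message: DEEAADD


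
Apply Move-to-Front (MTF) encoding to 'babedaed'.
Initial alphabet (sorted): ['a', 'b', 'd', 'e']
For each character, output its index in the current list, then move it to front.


MTF encoding:
'b': index 1 in ['a', 'b', 'd', 'e'] -> ['b', 'a', 'd', 'e']
'a': index 1 in ['b', 'a', 'd', 'e'] -> ['a', 'b', 'd', 'e']
'b': index 1 in ['a', 'b', 'd', 'e'] -> ['b', 'a', 'd', 'e']
'e': index 3 in ['b', 'a', 'd', 'e'] -> ['e', 'b', 'a', 'd']
'd': index 3 in ['e', 'b', 'a', 'd'] -> ['d', 'e', 'b', 'a']
'a': index 3 in ['d', 'e', 'b', 'a'] -> ['a', 'd', 'e', 'b']
'e': index 2 in ['a', 'd', 'e', 'b'] -> ['e', 'a', 'd', 'b']
'd': index 2 in ['e', 'a', 'd', 'b'] -> ['d', 'e', 'a', 'b']


Output: [1, 1, 1, 3, 3, 3, 2, 2]


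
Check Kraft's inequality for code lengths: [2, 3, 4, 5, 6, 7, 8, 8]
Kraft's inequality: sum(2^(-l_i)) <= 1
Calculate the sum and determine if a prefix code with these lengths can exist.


Sum = 2^(-2) + 2^(-3) + 2^(-4) + 2^(-5) + 2^(-6) + 2^(-7) + 2^(-8) + 2^(-8)
    = 0.25 + 0.125 + 0.0625 + 0.03125 + 0.015625 + 0.0078125 + 0.00390625 + 0.00390625
    = 128/256 = 0.5
Since 0.5 <= 1, Kraft's inequality IS satisfied.
A prefix code with these lengths CAN exist.

Kraft sum = 0.5. Satisfied.


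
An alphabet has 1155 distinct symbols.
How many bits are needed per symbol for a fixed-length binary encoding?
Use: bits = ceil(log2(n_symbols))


log2(1155) = 10.1737
Bracket: 2^10 = 1024 < 1155 <= 2^11 = 2048
So ceil(log2(1155)) = 11

bits = ceil(log2(1155)) = ceil(10.1737) = 11 bits


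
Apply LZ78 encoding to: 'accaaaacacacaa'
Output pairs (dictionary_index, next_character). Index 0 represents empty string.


LZ78 encoding steps:
Dictionary: {0: ''}
Step 1: w='' (idx 0), next='a' -> output (0, 'a'), add 'a' as idx 1
Step 2: w='' (idx 0), next='c' -> output (0, 'c'), add 'c' as idx 2
Step 3: w='c' (idx 2), next='a' -> output (2, 'a'), add 'ca' as idx 3
Step 4: w='a' (idx 1), next='a' -> output (1, 'a'), add 'aa' as idx 4
Step 5: w='a' (idx 1), next='c' -> output (1, 'c'), add 'ac' as idx 5
Step 6: w='ac' (idx 5), next='a' -> output (5, 'a'), add 'aca' as idx 6
Step 7: w='ca' (idx 3), next='a' -> output (3, 'a'), add 'caa' as idx 7


Encoded: [(0, 'a'), (0, 'c'), (2, 'a'), (1, 'a'), (1, 'c'), (5, 'a'), (3, 'a')]


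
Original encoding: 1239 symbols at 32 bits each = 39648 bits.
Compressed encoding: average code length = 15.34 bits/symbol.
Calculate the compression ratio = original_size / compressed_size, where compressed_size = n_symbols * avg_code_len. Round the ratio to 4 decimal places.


original_size = n_symbols * orig_bits = 1239 * 32 = 39648 bits
compressed_size = n_symbols * avg_code_len = 1239 * 15.34 = 19006.26 bits
ratio = original_size / compressed_size = 39648 / 19006.26 = 2.086

Compression ratio = 2.086


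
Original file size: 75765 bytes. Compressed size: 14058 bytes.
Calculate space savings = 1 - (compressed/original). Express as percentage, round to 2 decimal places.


ratio = compressed/original = 14058/75765 = 0.185547
savings = 1 - ratio = 1 - 0.185547 = 0.814453
as a percentage: 0.814453 * 100 = 81.45%

Space savings = 1 - 14058/75765 = 81.45%


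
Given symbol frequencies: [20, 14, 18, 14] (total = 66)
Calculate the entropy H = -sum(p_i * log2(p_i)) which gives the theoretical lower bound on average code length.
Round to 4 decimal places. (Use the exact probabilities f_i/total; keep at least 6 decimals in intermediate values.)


Per-symbol terms -p_i * log2(p_i) with p_i = f_i/66:
  p = 20/66 = 0.303030: log2(p) = -1.722466, -p*log2(p) = 0.521959
  p = 14/66 = 0.212121: log2(p) = -2.237039, -p*log2(p) = 0.474523
  p = 18/66 = 0.272727: log2(p) = -1.874469, -p*log2(p) = 0.511219
  p = 14/66 = 0.212121: log2(p) = -2.237039, -p*log2(p) = 0.474523
H = 0.521959 + 0.474523 + 0.511219 + 0.474523 = 1.982224

H = 1.9822 bits/symbol


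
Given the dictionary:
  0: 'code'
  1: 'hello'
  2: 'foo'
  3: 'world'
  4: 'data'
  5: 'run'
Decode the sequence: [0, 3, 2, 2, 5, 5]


Look up each index in the dictionary:
  0 -> 'code'
  3 -> 'world'
  2 -> 'foo'
  2 -> 'foo'
  5 -> 'run'
  5 -> 'run'

Decoded: "code world foo foo run run"


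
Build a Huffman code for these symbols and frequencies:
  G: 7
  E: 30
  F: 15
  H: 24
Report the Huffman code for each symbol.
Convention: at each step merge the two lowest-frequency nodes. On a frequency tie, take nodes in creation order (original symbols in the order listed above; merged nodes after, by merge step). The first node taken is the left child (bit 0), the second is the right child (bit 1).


Huffman tree construction:
Step 1: Merge G(7) + F(15) = 22
Step 2: Merge (G+F)(22) + H(24) = 46
Step 3: Merge E(30) + ((G+F)+H)(46) = 76
Read each symbol's code off the tree from the root (left child = 0, right child = 1).

Codes:
  G: 100 (length 3)
  E: 0 (length 1)
  F: 101 (length 3)
  H: 11 (length 2)
Average code length: 144/76 = 1.8947 bits/symbol


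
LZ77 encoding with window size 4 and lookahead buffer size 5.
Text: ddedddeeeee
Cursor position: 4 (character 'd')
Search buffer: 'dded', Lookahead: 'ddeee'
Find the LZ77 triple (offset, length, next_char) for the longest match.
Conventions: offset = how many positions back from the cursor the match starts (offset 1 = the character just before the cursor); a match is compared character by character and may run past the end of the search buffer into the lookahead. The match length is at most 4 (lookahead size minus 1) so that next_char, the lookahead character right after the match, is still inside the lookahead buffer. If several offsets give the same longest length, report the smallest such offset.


Try each offset into the search buffer:
  offset=1 (pos 3, char 'd'): match length 2
  offset=2 (pos 2, char 'e'): match length 0
  offset=3 (pos 1, char 'd'): match length 1
  offset=4 (pos 0, char 'd'): match length 3
Longest match has length 3 at offset 4.
next_char = character at position 4 + 3 = 7 -> 'e'

Best match: offset=4, length=3 (matching 'dde' starting at position 0)
LZ77 triple: (4, 3, 'e')


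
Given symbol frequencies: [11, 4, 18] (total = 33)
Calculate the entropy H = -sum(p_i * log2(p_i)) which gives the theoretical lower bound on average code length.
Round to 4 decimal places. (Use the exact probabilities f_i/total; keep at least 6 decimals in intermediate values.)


Per-symbol terms -p_i * log2(p_i) with p_i = f_i/33:
  p = 11/33 = 0.333333: log2(p) = -1.584963, -p*log2(p) = 0.528321
  p = 4/33 = 0.121212: log2(p) = -3.044394, -p*log2(p) = 0.369017
  p = 18/33 = 0.545455: log2(p) = -0.874469, -p*log2(p) = 0.476983
H = 0.528321 + 0.369017 + 0.476983 = 1.374321

H = 1.3743 bits/symbol


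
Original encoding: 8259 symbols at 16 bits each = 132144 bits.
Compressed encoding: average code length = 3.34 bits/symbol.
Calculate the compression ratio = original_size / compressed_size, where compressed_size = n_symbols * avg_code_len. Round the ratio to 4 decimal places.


original_size = n_symbols * orig_bits = 8259 * 16 = 132144 bits
compressed_size = n_symbols * avg_code_len = 8259 * 3.34 = 27585.06 bits
ratio = original_size / compressed_size = 132144 / 27585.06 = 4.7904

Compression ratio = 4.7904


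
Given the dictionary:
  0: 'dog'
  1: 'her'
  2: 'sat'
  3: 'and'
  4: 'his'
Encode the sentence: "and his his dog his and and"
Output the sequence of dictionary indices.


Look up each word in the dictionary:
  'and' -> 3
  'his' -> 4
  'his' -> 4
  'dog' -> 0
  'his' -> 4
  'and' -> 3
  'and' -> 3

Encoded: [3, 4, 4, 0, 4, 3, 3]


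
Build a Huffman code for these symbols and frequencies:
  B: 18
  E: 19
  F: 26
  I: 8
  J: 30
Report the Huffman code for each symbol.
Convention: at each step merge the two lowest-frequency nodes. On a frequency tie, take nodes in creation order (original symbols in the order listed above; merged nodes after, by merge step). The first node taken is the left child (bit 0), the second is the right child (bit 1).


Huffman tree construction:
Step 1: Merge I(8) + B(18) = 26
Step 2: Merge E(19) + F(26) = 45
Step 3: Merge (I+B)(26) + J(30) = 56
Step 4: Merge (E+F)(45) + ((I+B)+J)(56) = 101
Read each symbol's code off the tree from the root (left child = 0, right child = 1).

Codes:
  B: 101 (length 3)
  E: 00 (length 2)
  F: 01 (length 2)
  I: 100 (length 3)
  J: 11 (length 2)
Average code length: 228/101 = 2.2574 bits/symbol


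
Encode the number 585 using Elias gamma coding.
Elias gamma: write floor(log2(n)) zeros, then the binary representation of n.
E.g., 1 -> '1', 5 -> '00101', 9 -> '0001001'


num_bits = floor(log2(585)) + 1 = 10
leading_zeros = num_bits - 1 = 9
binary(585) = 1001001001

Elias gamma(585) = '000000000' + '1001001001' = 0000000001001001001 (19 bits)


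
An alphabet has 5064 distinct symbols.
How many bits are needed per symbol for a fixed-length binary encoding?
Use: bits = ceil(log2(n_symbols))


log2(5064) = 12.3061
Bracket: 2^12 = 4096 < 5064 <= 2^13 = 8192
So ceil(log2(5064)) = 13

bits = ceil(log2(5064)) = ceil(12.3061) = 13 bits


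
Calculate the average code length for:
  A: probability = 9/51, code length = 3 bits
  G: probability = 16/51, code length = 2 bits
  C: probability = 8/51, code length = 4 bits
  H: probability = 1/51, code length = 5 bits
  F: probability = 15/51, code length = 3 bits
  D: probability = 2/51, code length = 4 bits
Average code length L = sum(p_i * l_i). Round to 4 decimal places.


Weighted contributions p_i * l_i:
  A: (9/51) * 3 = 27/51
  G: (16/51) * 2 = 32/51
  C: (8/51) * 4 = 32/51
  H: (1/51) * 5 = 5/51
  F: (15/51) * 3 = 45/51
  D: (2/51) * 4 = 8/51
Sum = (27 + 32 + 32 + 5 + 45 + 8)/51 = 149/51

L = 149/51 = 2.9216 bits/symbol


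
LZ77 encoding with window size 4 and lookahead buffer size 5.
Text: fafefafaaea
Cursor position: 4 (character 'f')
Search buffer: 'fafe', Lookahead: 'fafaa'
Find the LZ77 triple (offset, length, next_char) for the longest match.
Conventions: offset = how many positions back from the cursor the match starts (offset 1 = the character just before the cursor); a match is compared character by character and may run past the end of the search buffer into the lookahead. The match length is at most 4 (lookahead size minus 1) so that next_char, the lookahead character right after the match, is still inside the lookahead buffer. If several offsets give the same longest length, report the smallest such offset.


Try each offset into the search buffer:
  offset=1 (pos 3, char 'e'): match length 0
  offset=2 (pos 2, char 'f'): match length 1
  offset=3 (pos 1, char 'a'): match length 0
  offset=4 (pos 0, char 'f'): match length 3
Longest match has length 3 at offset 4.
next_char = character at position 4 + 3 = 7 -> 'a'

Best match: offset=4, length=3 (matching 'faf' starting at position 0)
LZ77 triple: (4, 3, 'a')


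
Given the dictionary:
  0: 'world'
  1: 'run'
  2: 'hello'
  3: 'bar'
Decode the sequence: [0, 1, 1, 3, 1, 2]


Look up each index in the dictionary:
  0 -> 'world'
  1 -> 'run'
  1 -> 'run'
  3 -> 'bar'
  1 -> 'run'
  2 -> 'hello'

Decoded: "world run run bar run hello"


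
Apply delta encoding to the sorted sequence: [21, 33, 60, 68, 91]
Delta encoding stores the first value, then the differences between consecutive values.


First value: 21
Deltas:
  33 - 21 = 12
  60 - 33 = 27
  68 - 60 = 8
  91 - 68 = 23


Delta encoded: [21, 12, 27, 8, 23]


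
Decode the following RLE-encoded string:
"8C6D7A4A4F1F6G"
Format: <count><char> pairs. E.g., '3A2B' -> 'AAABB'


Expanding each <count><char> pair:
  8C -> 'CCCCCCCC'
  6D -> 'DDDDDD'
  7A -> 'AAAAAAA'
  4A -> 'AAAA'
  4F -> 'FFFF'
  1F -> 'F'
  6G -> 'GGGGGG'

Decoded = CCCCCCCCDDDDDDAAAAAAAAAAAFFFFFGGGGGG


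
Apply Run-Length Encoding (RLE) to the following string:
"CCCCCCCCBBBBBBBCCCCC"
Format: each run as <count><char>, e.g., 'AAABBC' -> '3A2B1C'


Scanning runs left to right:
  i=0: run of 'C' x 8 -> '8C'
  i=8: run of 'B' x 7 -> '7B'
  i=15: run of 'C' x 5 -> '5C'

RLE = 8C7B5C


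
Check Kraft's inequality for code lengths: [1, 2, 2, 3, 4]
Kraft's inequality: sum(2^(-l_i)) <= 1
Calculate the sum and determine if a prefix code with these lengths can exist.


Sum = 2^(-1) + 2^(-2) + 2^(-2) + 2^(-3) + 2^(-4)
    = 0.5 + 0.25 + 0.25 + 0.125 + 0.0625
    = 19/16 = 1.1875
Since 1.1875 > 1, Kraft's inequality is NOT satisfied.
A prefix code with these lengths CANNOT exist.

Kraft sum = 1.1875. Not satisfied.


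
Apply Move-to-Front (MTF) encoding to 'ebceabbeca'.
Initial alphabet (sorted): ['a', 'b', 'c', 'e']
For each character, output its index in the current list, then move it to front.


MTF encoding:
'e': index 3 in ['a', 'b', 'c', 'e'] -> ['e', 'a', 'b', 'c']
'b': index 2 in ['e', 'a', 'b', 'c'] -> ['b', 'e', 'a', 'c']
'c': index 3 in ['b', 'e', 'a', 'c'] -> ['c', 'b', 'e', 'a']
'e': index 2 in ['c', 'b', 'e', 'a'] -> ['e', 'c', 'b', 'a']
'a': index 3 in ['e', 'c', 'b', 'a'] -> ['a', 'e', 'c', 'b']
'b': index 3 in ['a', 'e', 'c', 'b'] -> ['b', 'a', 'e', 'c']
'b': index 0 in ['b', 'a', 'e', 'c'] -> ['b', 'a', 'e', 'c']
'e': index 2 in ['b', 'a', 'e', 'c'] -> ['e', 'b', 'a', 'c']
'c': index 3 in ['e', 'b', 'a', 'c'] -> ['c', 'e', 'b', 'a']
'a': index 3 in ['c', 'e', 'b', 'a'] -> ['a', 'c', 'e', 'b']


Output: [3, 2, 3, 2, 3, 3, 0, 2, 3, 3]


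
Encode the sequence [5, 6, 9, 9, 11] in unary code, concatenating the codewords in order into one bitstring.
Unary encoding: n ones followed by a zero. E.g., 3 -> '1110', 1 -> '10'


Encode each number as n ones followed by a terminating 0:
  5 -> 111110 (6 bits)
  6 -> 1111110 (7 bits)
  9 -> 1111111110 (10 bits)
  9 -> 1111111110 (10 bits)
  11 -> 111111111110 (12 bits)
Total length = 6 + 7 + 10 + 10 + 12 = 45 bits.

Unary([5, 6, 9, 9, 11]) = 111110111111011111111101111111110111111111110 (45 bits)


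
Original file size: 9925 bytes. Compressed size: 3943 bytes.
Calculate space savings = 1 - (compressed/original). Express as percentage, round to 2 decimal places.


ratio = compressed/original = 3943/9925 = 0.39728
savings = 1 - ratio = 1 - 0.39728 = 0.60272
as a percentage: 0.60272 * 100 = 60.27%

Space savings = 1 - 3943/9925 = 60.27%


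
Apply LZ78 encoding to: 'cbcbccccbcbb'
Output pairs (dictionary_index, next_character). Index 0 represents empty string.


LZ78 encoding steps:
Dictionary: {0: ''}
Step 1: w='' (idx 0), next='c' -> output (0, 'c'), add 'c' as idx 1
Step 2: w='' (idx 0), next='b' -> output (0, 'b'), add 'b' as idx 2
Step 3: w='c' (idx 1), next='b' -> output (1, 'b'), add 'cb' as idx 3
Step 4: w='c' (idx 1), next='c' -> output (1, 'c'), add 'cc' as idx 4
Step 5: w='cc' (idx 4), next='b' -> output (4, 'b'), add 'ccb' as idx 5
Step 6: w='cb' (idx 3), next='b' -> output (3, 'b'), add 'cbb' as idx 6


Encoded: [(0, 'c'), (0, 'b'), (1, 'b'), (1, 'c'), (4, 'b'), (3, 'b')]


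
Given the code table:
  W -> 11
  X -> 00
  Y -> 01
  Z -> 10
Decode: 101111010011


Decoding:
10 -> Z
11 -> W
11 -> W
01 -> Y
00 -> X
11 -> W


Result: ZWWYXW


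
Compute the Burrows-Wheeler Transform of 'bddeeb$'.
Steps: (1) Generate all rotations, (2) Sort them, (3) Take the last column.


Rotations (sorted):
  0: $bddeeb -> last char: b
  1: b$bddee -> last char: e
  2: bddeeb$ -> last char: $
  3: ddeeb$b -> last char: b
  4: deeb$bd -> last char: d
  5: eb$bdde -> last char: e
  6: eeb$bdd -> last char: d


BWT = be$bded


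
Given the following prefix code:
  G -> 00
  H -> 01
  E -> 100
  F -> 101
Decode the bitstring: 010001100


Decoding step by step:
Bits 01 -> H
Bits 00 -> G
Bits 01 -> H
Bits 100 -> E


Decoded message: HGHE


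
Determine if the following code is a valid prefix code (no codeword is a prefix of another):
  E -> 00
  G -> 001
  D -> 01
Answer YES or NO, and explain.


Checking each pair (does one codeword prefix another?):
  E='00' vs G='001': prefix -- VIOLATION

NO -- this is NOT a valid prefix code. E (00) is a prefix of G (001).


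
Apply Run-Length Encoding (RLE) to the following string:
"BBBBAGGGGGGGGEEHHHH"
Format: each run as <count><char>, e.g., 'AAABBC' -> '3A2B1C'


Scanning runs left to right:
  i=0: run of 'B' x 4 -> '4B'
  i=4: run of 'A' x 1 -> '1A'
  i=5: run of 'G' x 8 -> '8G'
  i=13: run of 'E' x 2 -> '2E'
  i=15: run of 'H' x 4 -> '4H'

RLE = 4B1A8G2E4H


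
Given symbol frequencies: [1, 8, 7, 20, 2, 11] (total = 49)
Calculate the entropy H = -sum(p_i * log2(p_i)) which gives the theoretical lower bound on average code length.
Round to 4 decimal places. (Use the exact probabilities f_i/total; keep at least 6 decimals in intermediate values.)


Per-symbol terms -p_i * log2(p_i) with p_i = f_i/49:
  p = 1/49 = 0.020408: log2(p) = -5.614710, -p*log2(p) = 0.114586
  p = 8/49 = 0.163265: log2(p) = -2.614710, -p*log2(p) = 0.426891
  p = 7/49 = 0.142857: log2(p) = -2.807355, -p*log2(p) = 0.401051
  p = 20/49 = 0.408163: log2(p) = -1.292782, -p*log2(p) = 0.527666
  p = 2/49 = 0.040816: log2(p) = -4.614710, -p*log2(p) = 0.188356
  p = 11/49 = 0.224490: log2(p) = -2.155278, -p*log2(p) = 0.483838
H = 0.114586 + 0.426891 + 0.401051 + 0.527666 + 0.188356 + 0.483838 = 2.142388

H = 2.1424 bits/symbol


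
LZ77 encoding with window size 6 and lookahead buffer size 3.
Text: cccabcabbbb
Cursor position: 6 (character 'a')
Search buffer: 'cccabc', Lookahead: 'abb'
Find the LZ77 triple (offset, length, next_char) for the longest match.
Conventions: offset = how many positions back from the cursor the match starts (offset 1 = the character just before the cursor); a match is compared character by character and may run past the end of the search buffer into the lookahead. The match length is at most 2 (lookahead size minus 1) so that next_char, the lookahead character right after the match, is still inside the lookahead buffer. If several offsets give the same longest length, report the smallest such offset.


Try each offset into the search buffer:
  offset=1 (pos 5, char 'c'): match length 0
  offset=2 (pos 4, char 'b'): match length 0
  offset=3 (pos 3, char 'a'): match length 2
  offset=4 (pos 2, char 'c'): match length 0
  offset=5 (pos 1, char 'c'): match length 0
  offset=6 (pos 0, char 'c'): match length 0
Longest match has length 2 at offset 3.
next_char = character at position 6 + 2 = 8 -> 'b'

Best match: offset=3, length=2 (matching 'ab' starting at position 3)
LZ77 triple: (3, 2, 'b')


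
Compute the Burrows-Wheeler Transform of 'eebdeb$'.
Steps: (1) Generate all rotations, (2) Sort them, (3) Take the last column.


Rotations (sorted):
  0: $eebdeb -> last char: b
  1: b$eebde -> last char: e
  2: bdeb$ee -> last char: e
  3: deb$eeb -> last char: b
  4: eb$eebd -> last char: d
  5: ebdeb$e -> last char: e
  6: eebdeb$ -> last char: $


BWT = beebde$


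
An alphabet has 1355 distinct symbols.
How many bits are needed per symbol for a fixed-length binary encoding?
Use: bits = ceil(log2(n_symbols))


log2(1355) = 10.4041
Bracket: 2^10 = 1024 < 1355 <= 2^11 = 2048
So ceil(log2(1355)) = 11

bits = ceil(log2(1355)) = ceil(10.4041) = 11 bits


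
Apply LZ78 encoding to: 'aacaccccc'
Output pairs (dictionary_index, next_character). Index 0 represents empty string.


LZ78 encoding steps:
Dictionary: {0: ''}
Step 1: w='' (idx 0), next='a' -> output (0, 'a'), add 'a' as idx 1
Step 2: w='a' (idx 1), next='c' -> output (1, 'c'), add 'ac' as idx 2
Step 3: w='ac' (idx 2), next='c' -> output (2, 'c'), add 'acc' as idx 3
Step 4: w='' (idx 0), next='c' -> output (0, 'c'), add 'c' as idx 4
Step 5: w='c' (idx 4), next='c' -> output (4, 'c'), add 'cc' as idx 5


Encoded: [(0, 'a'), (1, 'c'), (2, 'c'), (0, 'c'), (4, 'c')]


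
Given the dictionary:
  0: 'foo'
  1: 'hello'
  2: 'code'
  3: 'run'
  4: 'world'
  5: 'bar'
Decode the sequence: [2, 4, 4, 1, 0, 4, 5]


Look up each index in the dictionary:
  2 -> 'code'
  4 -> 'world'
  4 -> 'world'
  1 -> 'hello'
  0 -> 'foo'
  4 -> 'world'
  5 -> 'bar'

Decoded: "code world world hello foo world bar"


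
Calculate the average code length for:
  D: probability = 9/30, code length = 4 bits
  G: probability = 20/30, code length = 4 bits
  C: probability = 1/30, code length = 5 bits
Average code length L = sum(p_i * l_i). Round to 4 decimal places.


Weighted contributions p_i * l_i:
  D: (9/30) * 4 = 36/30
  G: (20/30) * 4 = 80/30
  C: (1/30) * 5 = 5/30
Sum = (36 + 80 + 5)/30 = 121/30

L = 121/30 = 4.0333 bits/symbol


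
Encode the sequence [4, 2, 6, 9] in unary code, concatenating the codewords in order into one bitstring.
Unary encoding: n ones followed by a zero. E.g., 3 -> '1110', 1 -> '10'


Encode each number as n ones followed by a terminating 0:
  4 -> 11110 (5 bits)
  2 -> 110 (3 bits)
  6 -> 1111110 (7 bits)
  9 -> 1111111110 (10 bits)
Total length = 5 + 3 + 7 + 10 = 25 bits.

Unary([4, 2, 6, 9]) = 1111011011111101111111110 (25 bits)


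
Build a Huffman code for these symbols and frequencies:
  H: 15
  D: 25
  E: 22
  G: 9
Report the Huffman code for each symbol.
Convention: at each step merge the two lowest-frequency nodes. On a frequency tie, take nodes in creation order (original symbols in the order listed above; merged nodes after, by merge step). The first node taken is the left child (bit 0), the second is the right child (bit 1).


Huffman tree construction:
Step 1: Merge G(9) + H(15) = 24
Step 2: Merge E(22) + (G+H)(24) = 46
Step 3: Merge D(25) + (E+(G+H))(46) = 71
Read each symbol's code off the tree from the root (left child = 0, right child = 1).

Codes:
  H: 111 (length 3)
  D: 0 (length 1)
  E: 10 (length 2)
  G: 110 (length 3)
Average code length: 141/71 = 1.9859 bits/symbol


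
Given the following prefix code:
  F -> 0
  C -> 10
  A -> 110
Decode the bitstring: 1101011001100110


Decoding step by step:
Bits 110 -> A
Bits 10 -> C
Bits 110 -> A
Bits 0 -> F
Bits 110 -> A
Bits 0 -> F
Bits 110 -> A


Decoded message: ACAFAFA


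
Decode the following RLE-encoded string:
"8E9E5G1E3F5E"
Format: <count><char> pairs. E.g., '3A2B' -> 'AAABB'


Expanding each <count><char> pair:
  8E -> 'EEEEEEEE'
  9E -> 'EEEEEEEEE'
  5G -> 'GGGGG'
  1E -> 'E'
  3F -> 'FFF'
  5E -> 'EEEEE'

Decoded = EEEEEEEEEEEEEEEEEGGGGGEFFFEEEEE


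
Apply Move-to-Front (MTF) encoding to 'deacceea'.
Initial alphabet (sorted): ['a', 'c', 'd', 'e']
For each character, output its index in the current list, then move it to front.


MTF encoding:
'd': index 2 in ['a', 'c', 'd', 'e'] -> ['d', 'a', 'c', 'e']
'e': index 3 in ['d', 'a', 'c', 'e'] -> ['e', 'd', 'a', 'c']
'a': index 2 in ['e', 'd', 'a', 'c'] -> ['a', 'e', 'd', 'c']
'c': index 3 in ['a', 'e', 'd', 'c'] -> ['c', 'a', 'e', 'd']
'c': index 0 in ['c', 'a', 'e', 'd'] -> ['c', 'a', 'e', 'd']
'e': index 2 in ['c', 'a', 'e', 'd'] -> ['e', 'c', 'a', 'd']
'e': index 0 in ['e', 'c', 'a', 'd'] -> ['e', 'c', 'a', 'd']
'a': index 2 in ['e', 'c', 'a', 'd'] -> ['a', 'e', 'c', 'd']


Output: [2, 3, 2, 3, 0, 2, 0, 2]


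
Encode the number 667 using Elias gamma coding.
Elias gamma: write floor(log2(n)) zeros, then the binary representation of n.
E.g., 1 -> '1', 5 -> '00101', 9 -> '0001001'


num_bits = floor(log2(667)) + 1 = 10
leading_zeros = num_bits - 1 = 9
binary(667) = 1010011011

Elias gamma(667) = '000000000' + '1010011011' = 0000000001010011011 (19 bits)


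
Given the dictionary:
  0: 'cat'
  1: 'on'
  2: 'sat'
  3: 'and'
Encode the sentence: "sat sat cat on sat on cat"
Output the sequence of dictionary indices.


Look up each word in the dictionary:
  'sat' -> 2
  'sat' -> 2
  'cat' -> 0
  'on' -> 1
  'sat' -> 2
  'on' -> 1
  'cat' -> 0

Encoded: [2, 2, 0, 1, 2, 1, 0]


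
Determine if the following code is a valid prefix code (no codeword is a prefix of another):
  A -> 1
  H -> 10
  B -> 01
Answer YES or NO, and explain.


Checking each pair (does one codeword prefix another?):
  A='1' vs H='10': prefix -- VIOLATION

NO -- this is NOT a valid prefix code. A (1) is a prefix of H (10).


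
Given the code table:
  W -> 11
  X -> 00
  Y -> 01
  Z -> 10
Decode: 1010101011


Decoding:
10 -> Z
10 -> Z
10 -> Z
10 -> Z
11 -> W


Result: ZZZZW


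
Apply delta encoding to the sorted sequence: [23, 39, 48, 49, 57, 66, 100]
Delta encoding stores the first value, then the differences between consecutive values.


First value: 23
Deltas:
  39 - 23 = 16
  48 - 39 = 9
  49 - 48 = 1
  57 - 49 = 8
  66 - 57 = 9
  100 - 66 = 34


Delta encoded: [23, 16, 9, 1, 8, 9, 34]


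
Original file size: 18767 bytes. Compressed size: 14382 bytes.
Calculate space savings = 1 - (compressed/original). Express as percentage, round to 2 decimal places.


ratio = compressed/original = 14382/18767 = 0.766345
savings = 1 - ratio = 1 - 0.766345 = 0.233655
as a percentage: 0.233655 * 100 = 23.37%

Space savings = 1 - 14382/18767 = 23.37%


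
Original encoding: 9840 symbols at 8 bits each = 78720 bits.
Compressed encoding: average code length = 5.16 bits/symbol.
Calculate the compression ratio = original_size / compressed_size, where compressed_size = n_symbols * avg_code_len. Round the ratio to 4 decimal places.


original_size = n_symbols * orig_bits = 9840 * 8 = 78720 bits
compressed_size = n_symbols * avg_code_len = 9840 * 5.16 = 50774.4 bits
ratio = original_size / compressed_size = 78720 / 50774.4 = 1.5504

Compression ratio = 1.5504


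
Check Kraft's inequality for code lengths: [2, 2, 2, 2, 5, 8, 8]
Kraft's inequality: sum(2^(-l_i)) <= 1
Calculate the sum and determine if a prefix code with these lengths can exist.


Sum = 2^(-2) + 2^(-2) + 2^(-2) + 2^(-2) + 2^(-5) + 2^(-8) + 2^(-8)
    = 0.25 + 0.25 + 0.25 + 0.25 + 0.03125 + 0.00390625 + 0.00390625
    = 266/256 = 1.0390625
Since 1.0390625 > 1, Kraft's inequality is NOT satisfied.
A prefix code with these lengths CANNOT exist.

Kraft sum = 1.0390625. Not satisfied.


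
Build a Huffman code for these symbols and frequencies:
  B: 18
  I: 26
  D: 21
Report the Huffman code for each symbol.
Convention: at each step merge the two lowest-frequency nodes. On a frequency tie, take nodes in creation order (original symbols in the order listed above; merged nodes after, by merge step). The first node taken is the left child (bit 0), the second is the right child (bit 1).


Huffman tree construction:
Step 1: Merge B(18) + D(21) = 39
Step 2: Merge I(26) + (B+D)(39) = 65
Read each symbol's code off the tree from the root (left child = 0, right child = 1).

Codes:
  B: 10 (length 2)
  I: 0 (length 1)
  D: 11 (length 2)
Average code length: 104/65 = 1.6000 bits/symbol


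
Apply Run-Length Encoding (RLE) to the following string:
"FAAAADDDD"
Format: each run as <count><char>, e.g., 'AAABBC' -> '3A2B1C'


Scanning runs left to right:
  i=0: run of 'F' x 1 -> '1F'
  i=1: run of 'A' x 4 -> '4A'
  i=5: run of 'D' x 4 -> '4D'

RLE = 1F4A4D


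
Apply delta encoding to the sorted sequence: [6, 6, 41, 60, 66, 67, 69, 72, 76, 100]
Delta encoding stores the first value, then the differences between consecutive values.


First value: 6
Deltas:
  6 - 6 = 0
  41 - 6 = 35
  60 - 41 = 19
  66 - 60 = 6
  67 - 66 = 1
  69 - 67 = 2
  72 - 69 = 3
  76 - 72 = 4
  100 - 76 = 24


Delta encoded: [6, 0, 35, 19, 6, 1, 2, 3, 4, 24]


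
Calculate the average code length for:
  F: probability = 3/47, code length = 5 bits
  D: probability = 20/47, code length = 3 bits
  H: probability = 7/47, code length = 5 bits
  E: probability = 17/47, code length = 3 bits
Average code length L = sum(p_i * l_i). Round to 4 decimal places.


Weighted contributions p_i * l_i:
  F: (3/47) * 5 = 15/47
  D: (20/47) * 3 = 60/47
  H: (7/47) * 5 = 35/47
  E: (17/47) * 3 = 51/47
Sum = (15 + 60 + 35 + 51)/47 = 161/47

L = 161/47 = 3.4255 bits/symbol


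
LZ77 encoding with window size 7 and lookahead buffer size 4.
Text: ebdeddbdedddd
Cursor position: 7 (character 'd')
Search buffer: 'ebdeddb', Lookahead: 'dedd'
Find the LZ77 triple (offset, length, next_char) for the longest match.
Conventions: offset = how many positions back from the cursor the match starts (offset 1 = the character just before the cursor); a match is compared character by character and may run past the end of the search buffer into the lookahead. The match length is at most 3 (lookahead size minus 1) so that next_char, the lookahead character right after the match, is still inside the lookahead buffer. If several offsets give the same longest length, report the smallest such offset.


Try each offset into the search buffer:
  offset=1 (pos 6, char 'b'): match length 0
  offset=2 (pos 5, char 'd'): match length 1
  offset=3 (pos 4, char 'd'): match length 1
  offset=4 (pos 3, char 'e'): match length 0
  offset=5 (pos 2, char 'd'): match length 3
  offset=6 (pos 1, char 'b'): match length 0
  offset=7 (pos 0, char 'e'): match length 0
Longest match has length 3 at offset 5.
next_char = character at position 7 + 3 = 10 -> 'd'

Best match: offset=5, length=3 (matching 'ded' starting at position 2)
LZ77 triple: (5, 3, 'd')
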